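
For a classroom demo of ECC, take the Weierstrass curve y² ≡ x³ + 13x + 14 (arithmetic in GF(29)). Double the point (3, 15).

tangent at (3, 15): λ = (3·3² + 13)/(2·15) ≡ 11/1. 1⁻¹ ≡ 1 (mod 29) since 1·1 = 1 ≡ 1, so λ ≡ 11·1 ≡ 11.
  x = λ² - 3 - 3 = 121 - 6 ≡ 28; y = λ·(3 - 28) - 15 ≡ 0. → (28, 0)

(28, 0)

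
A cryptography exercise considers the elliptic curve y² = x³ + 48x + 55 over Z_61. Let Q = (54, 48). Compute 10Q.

Double-and-add on 10 = (1010)₂. Start with Q = (54, 48) for the leading 1-bit.
double: tangent at (54, 48): λ = (3·54² + 48)/(2·48) ≡ 12/35. 35⁻¹ ≡ 7 (mod 61), so λ ≡ 12·7 ≡ 23.
  x = λ² - 54 - 54 = 529 - 108 ≡ 55; y = λ·(54 - 55) - 48 ≡ 51. → (55, 51)
double: tangent at (55, 51): λ = (3·55² + 48)/(2·51) ≡ 34/41. 41⁻¹ ≡ 3 (mod 61) since 41·3 = 123 ≡ 1, so λ ≡ 34·3 ≡ 41.
  x = λ² - 55 - 55 = 1681 - 110 ≡ 46; y = λ·(55 - 46) - 51 ≡ 13. → (46, 13)
add Q: (46, 13) + (54, 48). λ = (48 - 13)/(54 - 46) ≡ 35/8 mod 61. 8⁻¹ ≡ 23 (mod 61) since 8·23 = 184 ≡ 1, so λ ≡ 12.
  x = λ² - 46 - 54 = 144 - 100 ≡ 44; y = λ·(46 - 44) - 13 ≡ 11. → (44, 11)
double: tangent at (44, 11): λ = (3·44² + 48)/(2·11) ≡ 0/22. 22⁻¹ ≡ 25 (mod 61), so λ ≡ 0·25 ≡ 0.
  x = λ² - 44 - 44 = 0 - 88 ≡ 34; y = λ·(44 - 34) - 11 ≡ 50. → (34, 50)

(34, 50)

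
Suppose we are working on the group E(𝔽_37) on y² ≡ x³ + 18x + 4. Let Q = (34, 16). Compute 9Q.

Double-and-add on 9 = (1001)₂. Start with Q = (34, 16) for the leading 1-bit.
double: tangent at (34, 16): λ = (3·34² + 18)/(2·16) ≡ 8/32. 32⁻¹ ≡ 22 (mod 37), so λ ≡ 8·22 ≡ 28.
  x = λ² - 34 - 34 = 784 - 68 ≡ 13; y = λ·(34 - 13) - 16 ≡ 17. → (13, 17)
double: tangent at (13, 17): λ = (3·13² + 18)/(2·17) ≡ 7/34. 34⁻¹ ≡ 12 (mod 37) since 34·12 = 408 ≡ 1, so λ ≡ 7·12 ≡ 10.
  x = λ² - 13 - 13 = 100 - 26 ≡ 0; y = λ·(13 - 0) - 17 ≡ 2. → (0, 2)
double: tangent at (0, 2): λ = (3·0² + 18)/(2·2) ≡ 18/4. 4⁻¹ ≡ 28 (mod 37) since 4·28 = 112 ≡ 1, so λ ≡ 18·28 ≡ 23.
  x = λ² - 0 - 0 = 529 - 0 ≡ 11; y = λ·(0 - 11) - 2 ≡ 4. → (11, 4)
add Q: (11, 4) + (34, 16). λ = (16 - 4)/(34 - 11) ≡ 12/23 mod 37. 23⁻¹ ≡ 29 (mod 37) since 23·29 = 667 ≡ 1, so λ ≡ 15.
  x = λ² - 11 - 34 = 225 - 45 ≡ 32; y = λ·(11 - 32) - 4 ≡ 14. → (32, 14)

(32, 14)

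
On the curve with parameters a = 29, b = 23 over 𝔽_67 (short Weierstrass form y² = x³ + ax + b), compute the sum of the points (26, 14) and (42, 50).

(25, 5)

(26, 14) + (42, 50). λ = (50 - 14)/(42 - 26) ≡ 36/16 mod 67. 16⁻¹ ≡ 21 (mod 67) since 16·21 = 336 ≡ 1, so λ ≡ 19.
  x = λ² - 26 - 42 = 361 - 68 ≡ 25; y = λ·(26 - 25) - 14 ≡ 5. → (25, 5)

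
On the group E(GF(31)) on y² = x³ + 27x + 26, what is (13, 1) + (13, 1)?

tangent at (13, 1): λ = (3·13² + 27)/(2·1) ≡ 7/2. 2⁻¹ ≡ 16 (mod 31), so λ ≡ 7·16 ≡ 19.
  x = λ² - 13 - 13 = 361 - 26 ≡ 25; y = λ·(13 - 25) - 1 ≡ 19. → (25, 19)

(25, 19)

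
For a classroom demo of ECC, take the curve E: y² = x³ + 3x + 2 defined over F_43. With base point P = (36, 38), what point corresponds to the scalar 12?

(35, 5)

Double-and-add on 12 = (1100)₂. Start with P = (36, 38) for the leading 1-bit.
double: tangent at (36, 38): λ = (3·36² + 3)/(2·38) ≡ 21/33. 33⁻¹ ≡ 30 (mod 43), so λ ≡ 21·30 ≡ 28.
  x = λ² - 36 - 36 = 784 - 72 ≡ 24; y = λ·(36 - 24) - 38 ≡ 40. → (24, 40)
add P: (24, 40) + (36, 38). λ = (38 - 40)/(36 - 24) ≡ 41/12 mod 43. 12⁻¹ ≡ 18 (mod 43), so λ ≡ 7.
  x = λ² - 24 - 36 = 49 - 60 ≡ 32; y = λ·(24 - 32) - 40 ≡ 33. → (32, 33)
double: tangent at (32, 33): λ = (3·32² + 3)/(2·33) ≡ 22/23. 23⁻¹ ≡ 15 (mod 43), so λ ≡ 22·15 ≡ 29.
  x = λ² - 32 - 32 = 841 - 64 ≡ 3; y = λ·(32 - 3) - 33 ≡ 34. → (3, 34)
double: tangent at (3, 34): λ = (3·3² + 3)/(2·34) ≡ 30/25. 25⁻¹ ≡ 31 (mod 43), so λ ≡ 30·31 ≡ 27.
  x = λ² - 3 - 3 = 729 - 6 ≡ 35; y = λ·(3 - 35) - 34 ≡ 5. → (35, 5)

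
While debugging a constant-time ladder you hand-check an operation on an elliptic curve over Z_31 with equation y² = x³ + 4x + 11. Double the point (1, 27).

(7, 17)

tangent at (1, 27): λ = (3·1² + 4)/(2·27) ≡ 7/23. 23⁻¹ ≡ 27 (mod 31), so λ ≡ 7·27 ≡ 3.
  x = λ² - 1 - 1 = 9 - 2 ≡ 7; y = λ·(1 - 7) - 27 ≡ 17. → (7, 17)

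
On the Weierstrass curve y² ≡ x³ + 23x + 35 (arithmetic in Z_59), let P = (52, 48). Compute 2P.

tangent at (52, 48): λ = (3·52² + 23)/(2·48) ≡ 52/37. 37⁻¹ ≡ 8 (mod 59), so λ ≡ 52·8 ≡ 3.
  x = λ² - 52 - 52 = 9 - 104 ≡ 23; y = λ·(52 - 23) - 48 ≡ 39. → (23, 39)

(23, 39)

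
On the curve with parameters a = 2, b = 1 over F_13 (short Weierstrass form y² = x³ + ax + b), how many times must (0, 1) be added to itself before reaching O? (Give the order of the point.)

8

2P: tangent at (0, 1): λ = (3·0² + 2)/(2·1) ≡ 2/2. 2⁻¹ ≡ 7 (mod 13), so λ ≡ 2·7 ≡ 1.
  x = λ² - 0 - 0 = 1 - 0 ≡ 1; y = λ·(0 - 1) - 1 ≡ 11. → (1, 11)
3P: (1, 11) + (0, 1). λ = (1 - 11)/(0 - 1) ≡ 3/12 mod 13. 12⁻¹ ≡ 12 (mod 13) since 12·12 = 144 ≡ 1, so λ ≡ 10.
  x = λ² - 1 - 0 = 100 - 1 ≡ 8; y = λ·(1 - 8) - 11 ≡ 10. → (8, 10)
4P: (8, 10) + (0, 1). λ = (1 - 10)/(0 - 8) ≡ 4/5 mod 13. 5⁻¹ ≡ 8 (mod 13) since 5·8 = 40 ≡ 1, so λ ≡ 6.
  x = λ² - 8 - 0 = 36 - 8 ≡ 2; y = λ·(8 - 2) - 10 ≡ 0. → (2, 0)
5P: (2, 0) + (0, 1). λ = (1 - 0)/(0 - 2) ≡ 1/11 mod 13. 11⁻¹ ≡ 6 (mod 13), so λ ≡ 6.
  x = λ² - 2 - 0 = 36 - 2 ≡ 8; y = λ·(2 - 8) - 0 ≡ 3. → (8, 3)
6P: (8, 3) + (0, 1). λ = (1 - 3)/(0 - 8) ≡ 11/5 mod 13. 5⁻¹ ≡ 8 (mod 13), so λ ≡ 10.
  x = λ² - 8 - 0 = 100 - 8 ≡ 1; y = λ·(8 - 1) - 3 ≡ 2. → (1, 2)
7P: (1, 2) + (0, 1). λ = (1 - 2)/(0 - 1) ≡ 12/12 mod 13. 12⁻¹ ≡ 12 (mod 13) since 12·12 = 144 ≡ 1, so λ ≡ 1.
  x = λ² - 1 - 0 = 1 - 1 ≡ 0; y = λ·(1 - 0) - 2 ≡ 12. → (0, 12)
8P: (0, 12) + (0, 1): same x and y₁ ≡ -y₂, so the sum is O.
8P = O, so the order is 8.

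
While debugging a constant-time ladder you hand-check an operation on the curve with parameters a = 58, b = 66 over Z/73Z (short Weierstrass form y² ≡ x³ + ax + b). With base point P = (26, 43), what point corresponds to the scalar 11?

(6, 51)

Repeated addition: build up to 11P.
2P: tangent at (26, 43): λ = (3·26² + 58)/(2·43) ≡ 42/13. 13⁻¹ ≡ 45 (mod 73) since 13·45 = 585 ≡ 1, so λ ≡ 42·45 ≡ 65.
  x = λ² - 26 - 26 = 4225 - 52 ≡ 12; y = λ·(26 - 12) - 43 ≡ 64. → (12, 64)
3P: (12, 64) + (26, 43). λ = (43 - 64)/(26 - 12) ≡ 52/14 mod 73. 14⁻¹ ≡ 47 (mod 73) since 14·47 = 658 ≡ 1, so λ ≡ 35.
  x = λ² - 12 - 26 = 1225 - 38 ≡ 19; y = λ·(12 - 19) - 64 ≡ 56. → (19, 56)
4P: (19, 56) + (26, 43). λ = (43 - 56)/(26 - 19) ≡ 60/7 mod 73. 7⁻¹ ≡ 21 (mod 73), so λ ≡ 19.
  x = λ² - 19 - 26 = 361 - 45 ≡ 24; y = λ·(19 - 24) - 56 ≡ 68. → (24, 68)
5P: (24, 68) + (26, 43). λ = (43 - 68)/(26 - 24) ≡ 48/2 mod 73. 2⁻¹ ≡ 37 (mod 73) since 2·37 = 74 ≡ 1, so λ ≡ 24.
  x = λ² - 24 - 26 = 576 - 50 ≡ 15; y = λ·(24 - 15) - 68 ≡ 2. → (15, 2)
6P: (15, 2) + (26, 43). λ = (43 - 2)/(26 - 15) ≡ 41/11 mod 73. 11⁻¹ ≡ 20 (mod 73) since 11·20 = 220 ≡ 1, so λ ≡ 17.
  x = λ² - 15 - 26 = 289 - 41 ≡ 29; y = λ·(15 - 29) - 2 ≡ 52. → (29, 52)
7P: (29, 52) + (26, 43). λ = (43 - 52)/(26 - 29) ≡ 64/70 mod 73. 70⁻¹ ≡ 24 (mod 73), so λ ≡ 3.
  x = λ² - 29 - 26 = 9 - 55 ≡ 27; y = λ·(29 - 27) - 52 ≡ 27. → (27, 27)
8P: (27, 27) + (26, 43). λ = (43 - 27)/(26 - 27) ≡ 16/72 mod 73. 72⁻¹ ≡ 72 (mod 73), so λ ≡ 57.
  x = λ² - 27 - 26 = 3249 - 53 ≡ 57; y = λ·(27 - 57) - 27 ≡ 15. → (57, 15)
9P: (57, 15) + (26, 43). λ = (43 - 15)/(26 - 57) ≡ 28/42 mod 73. 42⁻¹ ≡ 40 (mod 73), so λ ≡ 25.
  x = λ² - 57 - 26 = 625 - 83 ≡ 31; y = λ·(57 - 31) - 15 ≡ 51. → (31, 51)
10P: (31, 51) + (26, 43). λ = (43 - 51)/(26 - 31) ≡ 65/68 mod 73. 68⁻¹ ≡ 29 (mod 73), so λ ≡ 60.
  x = λ² - 31 - 26 = 3600 - 57 ≡ 39; y = λ·(31 - 39) - 51 ≡ 53. → (39, 53)
11P: (39, 53) + (26, 43). λ = (43 - 53)/(26 - 39) ≡ 63/60 mod 73. 60⁻¹ ≡ 28 (mod 73), so λ ≡ 12.
  x = λ² - 39 - 26 = 144 - 65 ≡ 6; y = λ·(39 - 6) - 53 ≡ 51. → (6, 51)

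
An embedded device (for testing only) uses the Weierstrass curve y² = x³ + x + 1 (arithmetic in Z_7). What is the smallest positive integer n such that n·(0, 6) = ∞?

5

2P: tangent at (0, 6): λ = (3·0² + 1)/(2·6) ≡ 1/5. 5⁻¹ ≡ 3 (mod 7), so λ ≡ 1·3 ≡ 3.
  x = λ² - 0 - 0 = 9 - 0 ≡ 2; y = λ·(0 - 2) - 6 ≡ 2. → (2, 2)
3P: (2, 2) + (0, 6). λ = (6 - 2)/(0 - 2) ≡ 4/5 mod 7. 5⁻¹ ≡ 3 (mod 7), so λ ≡ 5.
  x = λ² - 2 - 0 = 25 - 2 ≡ 2; y = λ·(2 - 2) - 2 ≡ 5. → (2, 5)
4P: (2, 5) + (0, 6). λ = (6 - 5)/(0 - 2) ≡ 1/5 mod 7. 5⁻¹ ≡ 3 (mod 7), so λ ≡ 3.
  x = λ² - 2 - 0 = 9 - 2 ≡ 0; y = λ·(2 - 0) - 5 ≡ 1. → (0, 1)
5P: (0, 1) + (0, 6): same x and y₁ ≡ -y₂, so the sum is ∞.
5P = ∞, so the order is 5.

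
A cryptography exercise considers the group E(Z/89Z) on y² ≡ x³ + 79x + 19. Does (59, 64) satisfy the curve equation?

y² = 64² ≡ 2; x³ + 79x + 19 = 210059 ≡ 19 (mod 89). 2 ≠ 19.

no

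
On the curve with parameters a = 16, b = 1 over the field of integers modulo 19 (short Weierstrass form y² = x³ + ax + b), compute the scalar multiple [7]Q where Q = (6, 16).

(6, 3)

Double-and-add on 7 = (111)₂. Start with Q = (6, 16) for the leading 1-bit.
double: tangent at (6, 16): λ = (3·6² + 16)/(2·16) ≡ 10/13. 13⁻¹ ≡ 3 (mod 19) since 13·3 = 39 ≡ 1, so λ ≡ 10·3 ≡ 11.
  x = λ² - 6 - 6 = 121 - 12 ≡ 14; y = λ·(6 - 14) - 16 ≡ 10. → (14, 10)
add Q: (14, 10) + (6, 16). λ = (16 - 10)/(6 - 14) ≡ 6/11 mod 19. 11⁻¹ ≡ 7 (mod 19), so λ ≡ 4.
  x = λ² - 14 - 6 = 16 - 20 ≡ 15; y = λ·(14 - 15) - 10 ≡ 5. → (15, 5)
double: tangent at (15, 5): λ = (3·15² + 16)/(2·5) ≡ 7/10. 10⁻¹ ≡ 2 (mod 19) since 10·2 = 20 ≡ 1, so λ ≡ 7·2 ≡ 14.
  x = λ² - 15 - 15 = 196 - 30 ≡ 14; y = λ·(15 - 14) - 5 ≡ 9. → (14, 9)
add Q: (14, 9) + (6, 16). λ = (16 - 9)/(6 - 14) ≡ 7/11 mod 19. 11⁻¹ ≡ 7 (mod 19), so λ ≡ 11.
  x = λ² - 14 - 6 = 121 - 20 ≡ 6; y = λ·(14 - 6) - 9 ≡ 3. → (6, 3)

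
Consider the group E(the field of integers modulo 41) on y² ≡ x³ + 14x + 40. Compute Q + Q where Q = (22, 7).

(36, 3)

tangent at (22, 7): λ = (3·22² + 14)/(2·7) ≡ 31/14. 14⁻¹ ≡ 3 (mod 41), so λ ≡ 31·3 ≡ 11.
  x = λ² - 22 - 22 = 121 - 44 ≡ 36; y = λ·(22 - 36) - 7 ≡ 3. → (36, 3)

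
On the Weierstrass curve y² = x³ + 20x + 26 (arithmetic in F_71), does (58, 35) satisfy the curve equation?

no

y² = 35² ≡ 18; x³ + 20x + 26 = 196298 ≡ 54 (mod 71). 18 ≠ 54.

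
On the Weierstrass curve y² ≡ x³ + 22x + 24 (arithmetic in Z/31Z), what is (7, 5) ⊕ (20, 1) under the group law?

(7, 5) + (20, 1). λ = (1 - 5)/(20 - 7) ≡ 27/13 mod 31. 13⁻¹ ≡ 12 (mod 31), so λ ≡ 14.
  x = λ² - 7 - 20 = 196 - 27 ≡ 14; y = λ·(7 - 14) - 5 ≡ 21. → (14, 21)

(14, 21)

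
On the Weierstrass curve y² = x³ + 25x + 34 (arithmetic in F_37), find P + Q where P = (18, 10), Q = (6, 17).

(18, 10) + (6, 17). λ = (17 - 10)/(6 - 18) ≡ 7/25 mod 37. 25⁻¹ ≡ 3 (mod 37) since 25·3 = 75 ≡ 1, so λ ≡ 21.
  x = λ² - 18 - 6 = 441 - 24 ≡ 10; y = λ·(18 - 10) - 10 ≡ 10. → (10, 10)

(10, 10)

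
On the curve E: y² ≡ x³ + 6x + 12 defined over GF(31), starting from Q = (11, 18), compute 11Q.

Double-and-add on 11 = (1011)₂. Start with Q = (11, 18) for the leading 1-bit.
double: tangent at (11, 18): λ = (3·11² + 6)/(2·18) ≡ 28/5. 5⁻¹ ≡ 25 (mod 31), so λ ≡ 28·25 ≡ 18.
  x = λ² - 11 - 11 = 324 - 22 ≡ 23; y = λ·(11 - 23) - 18 ≡ 14. → (23, 14)
double: tangent at (23, 14): λ = (3·23² + 6)/(2·14) ≡ 12/28. 28⁻¹ ≡ 10 (mod 31), so λ ≡ 12·10 ≡ 27.
  x = λ² - 23 - 23 = 729 - 46 ≡ 1; y = λ·(23 - 1) - 14 ≡ 22. → (1, 22)
add Q: (1, 22) + (11, 18). λ = (18 - 22)/(11 - 1) ≡ 27/10 mod 31. 10⁻¹ ≡ 28 (mod 31), so λ ≡ 12.
  x = λ² - 1 - 11 = 144 - 12 ≡ 8; y = λ·(1 - 8) - 22 ≡ 18. → (8, 18)
double: tangent at (8, 18): λ = (3·8² + 6)/(2·18) ≡ 12/5. 5⁻¹ ≡ 25 (mod 31), so λ ≡ 12·25 ≡ 21.
  x = λ² - 8 - 8 = 441 - 16 ≡ 22; y = λ·(8 - 22) - 18 ≡ 29. → (22, 29)
add Q: (22, 29) + (11, 18). λ = (18 - 29)/(11 - 22) ≡ 20/20 mod 31. 20⁻¹ ≡ 14 (mod 31), so λ ≡ 1.
  x = λ² - 22 - 11 = 1 - 33 ≡ 30; y = λ·(22 - 30) - 29 ≡ 25. → (30, 25)

(30, 25)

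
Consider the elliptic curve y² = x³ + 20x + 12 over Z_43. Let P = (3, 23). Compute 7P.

Repeated addition: build up to 7P.
2P: tangent at (3, 23): λ = (3·3² + 20)/(2·23) ≡ 4/3. 3⁻¹ ≡ 29 (mod 43), so λ ≡ 4·29 ≡ 30.
  x = λ² - 3 - 3 = 900 - 6 ≡ 34; y = λ·(3 - 34) - 23 ≡ 36. → (34, 36)
3P: (34, 36) + (3, 23). λ = (23 - 36)/(3 - 34) ≡ 30/12 mod 43. 12⁻¹ ≡ 18 (mod 43), so λ ≡ 24.
  x = λ² - 34 - 3 = 576 - 37 ≡ 23; y = λ·(34 - 23) - 36 ≡ 13. → (23, 13)
4P: (23, 13) + (3, 23). λ = (23 - 13)/(3 - 23) ≡ 10/23 mod 43. 23⁻¹ ≡ 15 (mod 43), so λ ≡ 21.
  x = λ² - 23 - 3 = 441 - 26 ≡ 28; y = λ·(23 - 28) - 13 ≡ 11. → (28, 11)
5P: (28, 11) + (3, 23). λ = (23 - 11)/(3 - 28) ≡ 12/18 mod 43. 18⁻¹ ≡ 12 (mod 43), so λ ≡ 15.
  x = λ² - 28 - 3 = 225 - 31 ≡ 22; y = λ·(28 - 22) - 11 ≡ 36. → (22, 36)
6P: (22, 36) + (3, 23). λ = (23 - 36)/(3 - 22) ≡ 30/24 mod 43. 24⁻¹ ≡ 9 (mod 43), so λ ≡ 12.
  x = λ² - 22 - 3 = 144 - 25 ≡ 33; y = λ·(22 - 33) - 36 ≡ 4. → (33, 4)
7P: (33, 4) + (3, 23). λ = (23 - 4)/(3 - 33) ≡ 19/13 mod 43. 13⁻¹ ≡ 10 (mod 43) since 13·10 = 130 ≡ 1, so λ ≡ 18.
  x = λ² - 33 - 3 = 324 - 36 ≡ 30; y = λ·(33 - 30) - 4 ≡ 7. → (30, 7)

(30, 7)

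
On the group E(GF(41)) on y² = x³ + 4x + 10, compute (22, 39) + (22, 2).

The two points share x = 22 and their y-coordinates satisfy 39 + 2 ≡ 0 (mod 41), so they are inverses. Their sum is ∞.

O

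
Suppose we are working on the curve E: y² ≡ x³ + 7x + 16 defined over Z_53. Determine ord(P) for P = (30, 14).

5

2P: tangent at (30, 14): λ = (3·30² + 7)/(2·14) ≡ 4/28. 28⁻¹ ≡ 36 (mod 53), so λ ≡ 4·36 ≡ 38.
  x = λ² - 30 - 30 = 1444 - 60 ≡ 6; y = λ·(30 - 6) - 14 ≡ 50. → (6, 50)
3P: (6, 50) + (30, 14). λ = (14 - 50)/(30 - 6) ≡ 17/24 mod 53. 24⁻¹ ≡ 42 (mod 53), so λ ≡ 25.
  x = λ² - 6 - 30 = 625 - 36 ≡ 6; y = λ·(6 - 6) - 50 ≡ 3. → (6, 3)
4P: (6, 3) + (30, 14). λ = (14 - 3)/(30 - 6) ≡ 11/24 mod 53. 24⁻¹ ≡ 42 (mod 53) since 24·42 = 1008 ≡ 1, so λ ≡ 38.
  x = λ² - 6 - 30 = 1444 - 36 ≡ 30; y = λ·(6 - 30) - 3 ≡ 39. → (30, 39)
5P: (30, 39) + (30, 14): same x and y₁ ≡ -y₂, so the sum is O.
5P = O, so the order is 5.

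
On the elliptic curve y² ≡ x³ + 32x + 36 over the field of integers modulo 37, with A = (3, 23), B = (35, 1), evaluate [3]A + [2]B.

(32, 26)

First 3A:
Repeated addition: build up to 3A.
2A: tangent at (3, 23): λ = (3·3² + 32)/(2·23) ≡ 22/9. 9⁻¹ ≡ 33 (mod 37) since 9·33 = 297 ≡ 1, so λ ≡ 22·33 ≡ 23.
  x = λ² - 3 - 3 = 529 - 6 ≡ 5; y = λ·(3 - 5) - 23 ≡ 5. → (5, 5)
3A: (5, 5) + (3, 23). λ = (23 - 5)/(3 - 5) ≡ 18/35 mod 37. 35⁻¹ ≡ 18 (mod 37) since 35·18 = 630 ≡ 1, so λ ≡ 28.
  x = λ² - 5 - 3 = 784 - 8 ≡ 36; y = λ·(5 - 36) - 5 ≡ 15. → (36, 15)
3A = (36, 15).
Next 2B:
Repeated addition: build up to 2B.
2B: tangent at (35, 1): λ = (3·35² + 32)/(2·1) ≡ 7/2. 2⁻¹ ≡ 19 (mod 37) since 2·19 = 38 ≡ 1, so λ ≡ 7·19 ≡ 22.
  x = λ² - 35 - 35 = 484 - 70 ≡ 7; y = λ·(35 - 7) - 1 ≡ 23. → (7, 23)
2B = (7, 23).
Finally 3A + 2B:
(36, 15) + (7, 23). λ = (23 - 15)/(7 - 36) ≡ 8/8 mod 37. 8⁻¹ ≡ 14 (mod 37) since 8·14 = 112 ≡ 1, so λ ≡ 1.
  x = λ² - 36 - 7 = 1 - 43 ≡ 32; y = λ·(36 - 32) - 15 ≡ 26. → (32, 26)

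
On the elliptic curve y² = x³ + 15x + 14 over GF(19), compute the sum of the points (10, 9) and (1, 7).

(5, 9)

(10, 9) + (1, 7). λ = (7 - 9)/(1 - 10) ≡ 17/10 mod 19. 10⁻¹ ≡ 2 (mod 19), so λ ≡ 15.
  x = λ² - 10 - 1 = 225 - 11 ≡ 5; y = λ·(10 - 5) - 9 ≡ 9. → (5, 9)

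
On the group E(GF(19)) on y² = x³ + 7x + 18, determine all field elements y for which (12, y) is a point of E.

x³ + 7x + 18 = 1830 ≡ 6 (mod 19).
Square roots of 6 mod 19: 5 and 14 (since 5² = 25 ≡ 6).

5, 14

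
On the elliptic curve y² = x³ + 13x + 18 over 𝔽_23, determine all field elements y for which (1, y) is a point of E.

x³ + 13x + 18 = 32 ≡ 9 (mod 23).
Square roots of 9 mod 23: 3 and 20 (since 3² = 9 ≡ 9).

3, 20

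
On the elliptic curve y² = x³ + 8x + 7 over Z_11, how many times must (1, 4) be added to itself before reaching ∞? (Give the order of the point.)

2P: tangent at (1, 4): λ = (3·1² + 8)/(2·4) ≡ 0/8. 8⁻¹ ≡ 7 (mod 11), so λ ≡ 0·7 ≡ 0.
  x = λ² - 1 - 1 = 0 - 2 ≡ 9; y = λ·(1 - 9) - 4 ≡ 7. → (9, 7)
3P: (9, 7) + (1, 4). λ = (4 - 7)/(1 - 9) ≡ 8/3 mod 11. 3⁻¹ ≡ 4 (mod 11), so λ ≡ 10.
  x = λ² - 9 - 1 = 100 - 10 ≡ 2; y = λ·(9 - 2) - 7 ≡ 8. → (2, 8)
4P: (2, 8) + (1, 4). λ = (4 - 8)/(1 - 2) ≡ 7/10 mod 11. 10⁻¹ ≡ 10 (mod 11) since 10·10 = 100 ≡ 1, so λ ≡ 4.
  x = λ² - 2 - 1 = 16 - 3 ≡ 2; y = λ·(2 - 2) - 8 ≡ 3. → (2, 3)
5P: (2, 3) + (1, 4). λ = (4 - 3)/(1 - 2) ≡ 1/10 mod 11. 10⁻¹ ≡ 10 (mod 11), so λ ≡ 10.
  x = λ² - 2 - 1 = 100 - 3 ≡ 9; y = λ·(2 - 9) - 3 ≡ 4. → (9, 4)
6P: (9, 4) + (1, 4). λ = (4 - 4)/(1 - 9) ≡ 0/3 mod 11. 3⁻¹ ≡ 4 (mod 11) since 3·4 = 12 ≡ 1, so λ ≡ 0.
  x = λ² - 9 - 1 = 0 - 10 ≡ 1; y = λ·(9 - 1) - 4 ≡ 7. → (1, 7)
7P: (1, 7) + (1, 4): same x and y₁ ≡ -y₂, so the sum is ∞.
7P = ∞, so the order is 7.

7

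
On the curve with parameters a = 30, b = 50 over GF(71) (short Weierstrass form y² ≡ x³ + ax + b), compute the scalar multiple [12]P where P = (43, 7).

(65, 68)

Repeated addition: build up to 12P.
2P: tangent at (43, 7): λ = (3·43² + 30)/(2·7) ≡ 39/14. 14⁻¹ ≡ 66 (mod 71), so λ ≡ 39·66 ≡ 18.
  x = λ² - 43 - 43 = 324 - 86 ≡ 25; y = λ·(43 - 25) - 7 ≡ 33. → (25, 33)
3P: (25, 33) + (43, 7). λ = (7 - 33)/(43 - 25) ≡ 45/18 mod 71. 18⁻¹ ≡ 4 (mod 71), so λ ≡ 38.
  x = λ² - 25 - 43 = 1444 - 68 ≡ 27; y = λ·(25 - 27) - 33 ≡ 33. → (27, 33)
4P: (27, 33) + (43, 7). λ = (7 - 33)/(43 - 27) ≡ 45/16 mod 71. 16⁻¹ ≡ 40 (mod 71), so λ ≡ 25.
  x = λ² - 27 - 43 = 625 - 70 ≡ 58; y = λ·(27 - 58) - 33 ≡ 44. → (58, 44)
5P: (58, 44) + (43, 7). λ = (7 - 44)/(43 - 58) ≡ 34/56 mod 71. 56⁻¹ ≡ 52 (mod 71), so λ ≡ 64.
  x = λ² - 58 - 43 = 4096 - 101 ≡ 19; y = λ·(58 - 19) - 44 ≡ 38. → (19, 38)
6P: (19, 38) + (43, 7). λ = (7 - 38)/(43 - 19) ≡ 40/24 mod 71. 24⁻¹ ≡ 3 (mod 71), so λ ≡ 49.
  x = λ² - 19 - 43 = 2401 - 62 ≡ 67; y = λ·(19 - 67) - 38 ≡ 24. → (67, 24)
7P: (67, 24) + (43, 7). λ = (7 - 24)/(43 - 67) ≡ 54/47 mod 71. 47⁻¹ ≡ 68 (mod 71), so λ ≡ 51.
  x = λ² - 67 - 43 = 2601 - 110 ≡ 6; y = λ·(67 - 6) - 24 ≡ 34. → (6, 34)
8P: (6, 34) + (43, 7). λ = (7 - 34)/(43 - 6) ≡ 44/37 mod 71. 37⁻¹ ≡ 48 (mod 71) since 37·48 = 1776 ≡ 1, so λ ≡ 53.
  x = λ² - 6 - 43 = 2809 - 49 ≡ 62; y = λ·(6 - 62) - 34 ≡ 51. → (62, 51)
9P: (62, 51) + (43, 7). λ = (7 - 51)/(43 - 62) ≡ 27/52 mod 71. 52⁻¹ ≡ 56 (mod 71) since 52·56 = 2912 ≡ 1, so λ ≡ 21.
  x = λ² - 62 - 43 = 441 - 105 ≡ 52; y = λ·(62 - 52) - 51 ≡ 17. → (52, 17)
10P: (52, 17) + (43, 7). λ = (7 - 17)/(43 - 52) ≡ 61/62 mod 71. 62⁻¹ ≡ 63 (mod 71) since 62·63 = 3906 ≡ 1, so λ ≡ 9.
  x = λ² - 52 - 43 = 81 - 95 ≡ 57; y = λ·(52 - 57) - 17 ≡ 9. → (57, 9)
11P: (57, 9) + (43, 7). λ = (7 - 9)/(43 - 57) ≡ 69/57 mod 71. 57⁻¹ ≡ 5 (mod 71), so λ ≡ 61.
  x = λ² - 57 - 43 = 3721 - 100 ≡ 0; y = λ·(57 - 0) - 9 ≡ 60. → (0, 60)
12P: (0, 60) + (43, 7). λ = (7 - 60)/(43 - 0) ≡ 18/43 mod 71. 43⁻¹ ≡ 38 (mod 71), so λ ≡ 45.
  x = λ² - 0 - 43 = 2025 - 43 ≡ 65; y = λ·(0 - 65) - 60 ≡ 68. → (65, 68)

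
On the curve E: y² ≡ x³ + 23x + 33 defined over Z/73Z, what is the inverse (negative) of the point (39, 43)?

-(39, 43) = (39, -43 mod 73) = (39, 30).

(39, 30)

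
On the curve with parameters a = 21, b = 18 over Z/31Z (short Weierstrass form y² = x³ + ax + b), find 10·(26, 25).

O

Write P = (26, 25).
Repeated addition: build up to 10P.
2P: tangent at (26, 25): λ = (3·26² + 21)/(2·25) ≡ 3/19. 19⁻¹ ≡ 18 (mod 31) since 19·18 = 342 ≡ 1, so λ ≡ 3·18 ≡ 23.
  x = λ² - 26 - 26 = 529 - 52 ≡ 12; y = λ·(26 - 12) - 25 ≡ 18. → (12, 18)
3P: (12, 18) + (26, 25). λ = (25 - 18)/(26 - 12) ≡ 7/14 mod 31. 14⁻¹ ≡ 20 (mod 31), so λ ≡ 16.
  x = λ² - 12 - 26 = 256 - 38 ≡ 1; y = λ·(12 - 1) - 18 ≡ 3. → (1, 3)
4P: (1, 3) + (26, 25). λ = (25 - 3)/(26 - 1) ≡ 22/25 mod 31. 25⁻¹ ≡ 5 (mod 31), so λ ≡ 17.
  x = λ² - 1 - 26 = 289 - 27 ≡ 14; y = λ·(1 - 14) - 3 ≡ 24. → (14, 24)
5P: (14, 24) + (26, 25). λ = (25 - 24)/(26 - 14) ≡ 1/12 mod 31. 12⁻¹ ≡ 13 (mod 31) since 12·13 = 156 ≡ 1, so λ ≡ 13.
  x = λ² - 14 - 26 = 169 - 40 ≡ 5; y = λ·(14 - 5) - 24 ≡ 0. → (5, 0)
6P: (5, 0) + (26, 25). λ = (25 - 0)/(26 - 5) ≡ 25/21 mod 31. 21⁻¹ ≡ 3 (mod 31), so λ ≡ 13.
  x = λ² - 5 - 26 = 169 - 31 ≡ 14; y = λ·(5 - 14) - 0 ≡ 7. → (14, 7)
7P: (14, 7) + (26, 25). λ = (25 - 7)/(26 - 14) ≡ 18/12 mod 31. 12⁻¹ ≡ 13 (mod 31) since 12·13 = 156 ≡ 1, so λ ≡ 17.
  x = λ² - 14 - 26 = 289 - 40 ≡ 1; y = λ·(14 - 1) - 7 ≡ 28. → (1, 28)
8P: (1, 28) + (26, 25). λ = (25 - 28)/(26 - 1) ≡ 28/25 mod 31. 25⁻¹ ≡ 5 (mod 31), so λ ≡ 16.
  x = λ² - 1 - 26 = 256 - 27 ≡ 12; y = λ·(1 - 12) - 28 ≡ 13. → (12, 13)
9P: (12, 13) + (26, 25). λ = (25 - 13)/(26 - 12) ≡ 12/14 mod 31. 14⁻¹ ≡ 20 (mod 31), so λ ≡ 23.
  x = λ² - 12 - 26 = 529 - 38 ≡ 26; y = λ·(12 - 26) - 13 ≡ 6. → (26, 6)
10P: (26, 6) + (26, 25): same x and y₁ ≡ -y₂, so the sum is O.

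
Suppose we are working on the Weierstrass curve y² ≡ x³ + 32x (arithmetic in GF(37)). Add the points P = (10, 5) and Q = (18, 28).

(19, 20)

(10, 5) + (18, 28). λ = (28 - 5)/(18 - 10) ≡ 23/8 mod 37. 8⁻¹ ≡ 14 (mod 37) since 8·14 = 112 ≡ 1, so λ ≡ 26.
  x = λ² - 10 - 18 = 676 - 28 ≡ 19; y = λ·(10 - 19) - 5 ≡ 20. → (19, 20)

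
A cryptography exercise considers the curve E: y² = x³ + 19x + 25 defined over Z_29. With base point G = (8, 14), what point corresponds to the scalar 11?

Repeated addition: build up to 11G.
2G: tangent at (8, 14): λ = (3·8² + 19)/(2·14) ≡ 8/28. 28⁻¹ ≡ 28 (mod 29) since 28·28 = 784 ≡ 1, so λ ≡ 8·28 ≡ 21.
  x = λ² - 8 - 8 = 441 - 16 ≡ 19; y = λ·(8 - 19) - 14 ≡ 16. → (19, 16)
3G: (19, 16) + (8, 14). λ = (14 - 16)/(8 - 19) ≡ 27/18 mod 29. 18⁻¹ ≡ 21 (mod 29) since 18·21 = 378 ≡ 1, so λ ≡ 16.
  x = λ² - 19 - 8 = 256 - 27 ≡ 26; y = λ·(19 - 26) - 16 ≡ 17. → (26, 17)
4G: (26, 17) + (8, 14). λ = (14 - 17)/(8 - 26) ≡ 26/11 mod 29. 11⁻¹ ≡ 8 (mod 29) since 11·8 = 88 ≡ 1, so λ ≡ 5.
  x = λ² - 26 - 8 = 25 - 34 ≡ 20; y = λ·(26 - 20) - 17 ≡ 13. → (20, 13)
5G: (20, 13) + (8, 14). λ = (14 - 13)/(8 - 20) ≡ 1/17 mod 29. 17⁻¹ ≡ 12 (mod 29), so λ ≡ 12.
  x = λ² - 20 - 8 = 144 - 28 ≡ 0; y = λ·(20 - 0) - 13 ≡ 24. → (0, 24)
6G: (0, 24) + (8, 14). λ = (14 - 24)/(8 - 0) ≡ 19/8 mod 29. 8⁻¹ ≡ 11 (mod 29) since 8·11 = 88 ≡ 1, so λ ≡ 6.
  x = λ² - 0 - 8 = 36 - 8 ≡ 28; y = λ·(0 - 28) - 24 ≡ 11. → (28, 11)
7G: (28, 11) + (8, 14). λ = (14 - 11)/(8 - 28) ≡ 3/9 mod 29. 9⁻¹ ≡ 13 (mod 29), so λ ≡ 10.
  x = λ² - 28 - 8 = 100 - 36 ≡ 6; y = λ·(28 - 6) - 11 ≡ 6. → (6, 6)
8G: (6, 6) + (8, 14). λ = (14 - 6)/(8 - 6) ≡ 8/2 mod 29. 2⁻¹ ≡ 15 (mod 29) since 2·15 = 30 ≡ 1, so λ ≡ 4.
  x = λ² - 6 - 8 = 16 - 14 ≡ 2; y = λ·(6 - 2) - 6 ≡ 10. → (2, 10)
9G: (2, 10) + (8, 14). λ = (14 - 10)/(8 - 2) ≡ 4/6 mod 29. 6⁻¹ ≡ 5 (mod 29) since 6·5 = 30 ≡ 1, so λ ≡ 20.
  x = λ² - 2 - 8 = 400 - 10 ≡ 13; y = λ·(2 - 13) - 10 ≡ 2. → (13, 2)
10G: (13, 2) + (8, 14). λ = (14 - 2)/(8 - 13) ≡ 12/24 mod 29. 24⁻¹ ≡ 23 (mod 29), so λ ≡ 15.
  x = λ² - 13 - 8 = 225 - 21 ≡ 1; y = λ·(13 - 1) - 2 ≡ 4. → (1, 4)
11G: (1, 4) + (8, 14). λ = (14 - 4)/(8 - 1) ≡ 10/7 mod 29. 7⁻¹ ≡ 25 (mod 29), so λ ≡ 18.
  x = λ² - 1 - 8 = 324 - 9 ≡ 25; y = λ·(1 - 25) - 4 ≡ 28. → (25, 28)

(25, 28)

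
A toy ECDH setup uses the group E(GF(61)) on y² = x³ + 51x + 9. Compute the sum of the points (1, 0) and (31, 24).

(15, 1)

(1, 0) + (31, 24). λ = (24 - 0)/(31 - 1) ≡ 24/30 mod 61. 30⁻¹ ≡ 59 (mod 61), so λ ≡ 13.
  x = λ² - 1 - 31 = 169 - 32 ≡ 15; y = λ·(1 - 15) - 0 ≡ 1. → (15, 1)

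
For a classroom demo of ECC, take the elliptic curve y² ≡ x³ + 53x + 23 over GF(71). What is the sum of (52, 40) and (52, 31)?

The two points share x = 52 and their y-coordinates satisfy 40 + 31 ≡ 0 (mod 71), so they are inverses. Their sum is 𝒪.

O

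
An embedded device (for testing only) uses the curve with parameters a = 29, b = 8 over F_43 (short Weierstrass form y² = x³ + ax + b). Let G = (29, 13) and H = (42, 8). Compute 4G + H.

First 4G:
Repeated addition: build up to 4G.
2G: tangent at (29, 13): λ = (3·29² + 29)/(2·13) ≡ 15/26. 26⁻¹ ≡ 5 (mod 43), so λ ≡ 15·5 ≡ 32.
  x = λ² - 29 - 29 = 1024 - 58 ≡ 20; y = λ·(29 - 20) - 13 ≡ 17. → (20, 17)
3G: (20, 17) + (29, 13). λ = (13 - 17)/(29 - 20) ≡ 39/9 mod 43. 9⁻¹ ≡ 24 (mod 43) since 9·24 = 216 ≡ 1, so λ ≡ 33.
  x = λ² - 20 - 29 = 1089 - 49 ≡ 8; y = λ·(20 - 8) - 17 ≡ 35. → (8, 35)
4G: (8, 35) + (29, 13). λ = (13 - 35)/(29 - 8) ≡ 21/21 mod 43. 21⁻¹ ≡ 41 (mod 43), so λ ≡ 1.
  x = λ² - 8 - 29 = 1 - 37 ≡ 7; y = λ·(8 - 7) - 35 ≡ 9. → (7, 9)
4G = (7, 9).
Finally 4G + H:
(7, 9) + (42, 8). λ = (8 - 9)/(42 - 7) ≡ 42/35 mod 43. 35⁻¹ ≡ 16 (mod 43), so λ ≡ 27.
  x = λ² - 7 - 42 = 729 - 49 ≡ 35; y = λ·(7 - 35) - 9 ≡ 9. → (35, 9)

(35, 9)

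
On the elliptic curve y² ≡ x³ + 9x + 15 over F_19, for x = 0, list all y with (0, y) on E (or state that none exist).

x³ + 9x + 15 = 15 ≡ 15 (mod 19).
15 is a non-residue mod 19; no y exists.

none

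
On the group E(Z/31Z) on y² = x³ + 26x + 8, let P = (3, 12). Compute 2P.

(14, 27)

tangent at (3, 12): λ = (3·3² + 26)/(2·12) ≡ 22/24. 24⁻¹ ≡ 22 (mod 31), so λ ≡ 22·22 ≡ 19.
  x = λ² - 3 - 3 = 361 - 6 ≡ 14; y = λ·(3 - 14) - 12 ≡ 27. → (14, 27)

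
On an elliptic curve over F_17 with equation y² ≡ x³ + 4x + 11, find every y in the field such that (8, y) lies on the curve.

none

x³ + 4x + 11 = 555 ≡ 11 (mod 17).
11 is a non-residue mod 17; no y exists.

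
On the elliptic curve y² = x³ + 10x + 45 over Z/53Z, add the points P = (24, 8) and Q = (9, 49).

(27, 32)

(24, 8) + (9, 49). λ = (49 - 8)/(9 - 24) ≡ 41/38 mod 53. 38⁻¹ ≡ 7 (mod 53), so λ ≡ 22.
  x = λ² - 24 - 9 = 484 - 33 ≡ 27; y = λ·(24 - 27) - 8 ≡ 32. → (27, 32)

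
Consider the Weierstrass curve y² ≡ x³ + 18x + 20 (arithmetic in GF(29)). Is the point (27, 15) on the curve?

no

y² = 15² ≡ 22; x³ + 18x + 20 = 20189 ≡ 5 (mod 29). 22 ≠ 5.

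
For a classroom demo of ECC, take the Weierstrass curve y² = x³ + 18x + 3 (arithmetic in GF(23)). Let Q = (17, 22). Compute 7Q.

Repeated addition: build up to 7Q.
2Q: tangent at (17, 22): λ = (3·17² + 18)/(2·22) ≡ 11/21. 21⁻¹ ≡ 11 (mod 23) since 21·11 = 231 ≡ 1, so λ ≡ 11·11 ≡ 6.
  x = λ² - 17 - 17 = 36 - 34 ≡ 2; y = λ·(17 - 2) - 22 ≡ 22. → (2, 22)
3Q: (2, 22) + (17, 22). λ = (22 - 22)/(17 - 2) ≡ 0/15 mod 23. 15⁻¹ ≡ 20 (mod 23) since 15·20 = 300 ≡ 1, so λ ≡ 0.
  x = λ² - 2 - 17 = 0 - 19 ≡ 4; y = λ·(2 - 4) - 22 ≡ 1. → (4, 1)
4Q: (4, 1) + (17, 22). λ = (22 - 1)/(17 - 4) ≡ 21/13 mod 23. 13⁻¹ ≡ 16 (mod 23), so λ ≡ 14.
  x = λ² - 4 - 17 = 196 - 21 ≡ 14; y = λ·(4 - 14) - 1 ≡ 20. → (14, 20)
5Q: (14, 20) + (17, 22). λ = (22 - 20)/(17 - 14) ≡ 2/3 mod 23. 3⁻¹ ≡ 8 (mod 23) since 3·8 = 24 ≡ 1, so λ ≡ 16.
  x = λ² - 14 - 17 = 256 - 31 ≡ 18; y = λ·(14 - 18) - 20 ≡ 8. → (18, 8)
6Q: (18, 8) + (17, 22). λ = (22 - 8)/(17 - 18) ≡ 14/22 mod 23. 22⁻¹ ≡ 22 (mod 23), so λ ≡ 9.
  x = λ² - 18 - 17 = 81 - 35 ≡ 0; y = λ·(18 - 0) - 8 ≡ 16. → (0, 16)
7Q: (0, 16) + (17, 22). λ = (22 - 16)/(17 - 0) ≡ 6/17 mod 23. 17⁻¹ ≡ 19 (mod 23) since 17·19 = 323 ≡ 1, so λ ≡ 22.
  x = λ² - 0 - 17 = 484 - 17 ≡ 7; y = λ·(0 - 7) - 16 ≡ 14. → (7, 14)

(7, 14)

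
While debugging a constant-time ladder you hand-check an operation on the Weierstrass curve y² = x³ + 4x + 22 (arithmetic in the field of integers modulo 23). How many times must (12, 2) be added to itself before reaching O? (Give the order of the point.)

3

2P: tangent at (12, 2): λ = (3·12² + 4)/(2·2) ≡ 22/4. 4⁻¹ ≡ 6 (mod 23) since 4·6 = 24 ≡ 1, so λ ≡ 22·6 ≡ 17.
  x = λ² - 12 - 12 = 289 - 24 ≡ 12; y = λ·(12 - 12) - 2 ≡ 21. → (12, 21)
3P: (12, 21) + (12, 2): same x and y₁ ≡ -y₂, so the sum is O.
3P = O, so the order is 3.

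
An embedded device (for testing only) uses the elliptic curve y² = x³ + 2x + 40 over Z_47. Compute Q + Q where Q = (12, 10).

(30, 13)

tangent at (12, 10): λ = (3·12² + 2)/(2·10) ≡ 11/20. 20⁻¹ ≡ 40 (mod 47) since 20·40 = 800 ≡ 1, so λ ≡ 11·40 ≡ 17.
  x = λ² - 12 - 12 = 289 - 24 ≡ 30; y = λ·(12 - 30) - 10 ≡ 13. → (30, 13)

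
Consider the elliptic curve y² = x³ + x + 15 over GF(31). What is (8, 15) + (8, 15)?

(2, 5)

tangent at (8, 15): λ = (3·8² + 1)/(2·15) ≡ 7/30. 30⁻¹ ≡ 30 (mod 31), so λ ≡ 7·30 ≡ 24.
  x = λ² - 8 - 8 = 576 - 16 ≡ 2; y = λ·(8 - 2) - 15 ≡ 5. → (2, 5)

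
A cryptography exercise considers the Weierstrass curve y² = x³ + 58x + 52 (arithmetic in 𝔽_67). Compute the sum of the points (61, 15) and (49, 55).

(50, 60)

(61, 15) + (49, 55). λ = (55 - 15)/(49 - 61) ≡ 40/55 mod 67. 55⁻¹ ≡ 39 (mod 67), so λ ≡ 19.
  x = λ² - 61 - 49 = 361 - 110 ≡ 50; y = λ·(61 - 50) - 15 ≡ 60. → (50, 60)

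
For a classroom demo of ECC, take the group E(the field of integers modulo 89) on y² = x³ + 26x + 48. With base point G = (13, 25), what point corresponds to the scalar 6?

Double-and-add on 6 = (110)₂. Start with G = (13, 25) for the leading 1-bit.
double: tangent at (13, 25): λ = (3·13² + 26)/(2·25) ≡ 88/50. 50⁻¹ ≡ 73 (mod 89) since 50·73 = 3650 ≡ 1, so λ ≡ 88·73 ≡ 16.
  x = λ² - 13 - 13 = 256 - 26 ≡ 52; y = λ·(13 - 52) - 25 ≡ 63. → (52, 63)
add G: (52, 63) + (13, 25). λ = (25 - 63)/(13 - 52) ≡ 51/50 mod 89. 50⁻¹ ≡ 73 (mod 89) since 50·73 = 3650 ≡ 1, so λ ≡ 74.
  x = λ² - 52 - 13 = 5476 - 65 ≡ 71; y = λ·(52 - 71) - 63 ≡ 44. → (71, 44)
double: tangent at (71, 44): λ = (3·71² + 26)/(2·44) ≡ 19/88. 88⁻¹ ≡ 88 (mod 89), so λ ≡ 19·88 ≡ 70.
  x = λ² - 71 - 71 = 4900 - 142 ≡ 41; y = λ·(71 - 41) - 44 ≡ 9. → (41, 9)

(41, 9)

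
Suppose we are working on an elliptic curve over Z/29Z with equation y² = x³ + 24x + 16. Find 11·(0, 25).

Write Q = (0, 25).
Repeated addition: build up to 11Q.
2Q: tangent at (0, 25): λ = (3·0² + 24)/(2·25) ≡ 24/21. 21⁻¹ ≡ 18 (mod 29), so λ ≡ 24·18 ≡ 26.
  x = λ² - 0 - 0 = 676 - 0 ≡ 9; y = λ·(0 - 9) - 25 ≡ 2. → (9, 2)
3Q: (9, 2) + (0, 25). λ = (25 - 2)/(0 - 9) ≡ 23/20 mod 29. 20⁻¹ ≡ 16 (mod 29) since 20·16 = 320 ≡ 1, so λ ≡ 20.
  x = λ² - 9 - 0 = 400 - 9 ≡ 14; y = λ·(9 - 14) - 2 ≡ 14. → (14, 14)
4Q: (14, 14) + (0, 25). λ = (25 - 14)/(0 - 14) ≡ 11/15 mod 29. 15⁻¹ ≡ 2 (mod 29) since 15·2 = 30 ≡ 1, so λ ≡ 22.
  x = λ² - 14 - 0 = 484 - 14 ≡ 6; y = λ·(14 - 6) - 14 ≡ 17. → (6, 17)
5Q: (6, 17) + (0, 25). λ = (25 - 17)/(0 - 6) ≡ 8/23 mod 29. 23⁻¹ ≡ 24 (mod 29) since 23·24 = 552 ≡ 1, so λ ≡ 18.
  x = λ² - 6 - 0 = 324 - 6 ≡ 28; y = λ·(6 - 28) - 17 ≡ 22. → (28, 22)
6Q: (28, 22) + (0, 25). λ = (25 - 22)/(0 - 28) ≡ 3/1 mod 29. 1⁻¹ ≡ 1 (mod 29), so λ ≡ 3.
  x = λ² - 28 - 0 = 9 - 28 ≡ 10; y = λ·(28 - 10) - 22 ≡ 3. → (10, 3)
7Q: (10, 3) + (0, 25). λ = (25 - 3)/(0 - 10) ≡ 22/19 mod 29. 19⁻¹ ≡ 26 (mod 29), so λ ≡ 21.
  x = λ² - 10 - 0 = 441 - 10 ≡ 25; y = λ·(10 - 25) - 3 ≡ 1. → (25, 1)
8Q: (25, 1) + (0, 25). λ = (25 - 1)/(0 - 25) ≡ 24/4 mod 29. 4⁻¹ ≡ 22 (mod 29), so λ ≡ 6.
  x = λ² - 25 - 0 = 36 - 25 ≡ 11; y = λ·(25 - 11) - 1 ≡ 25. → (11, 25)
9Q: (11, 25) + (0, 25). λ = (25 - 25)/(0 - 11) ≡ 0/18 mod 29. 18⁻¹ ≡ 21 (mod 29), so λ ≡ 0.
  x = λ² - 11 - 0 = 0 - 11 ≡ 18; y = λ·(11 - 18) - 25 ≡ 4. → (18, 4)
10Q: (18, 4) + (0, 25). λ = (25 - 4)/(0 - 18) ≡ 21/11 mod 29. 11⁻¹ ≡ 8 (mod 29), so λ ≡ 23.
  x = λ² - 18 - 0 = 529 - 18 ≡ 18; y = λ·(18 - 18) - 4 ≡ 25. → (18, 25)
11Q: (18, 25) + (0, 25). λ = (25 - 25)/(0 - 18) ≡ 0/11 mod 29. 11⁻¹ ≡ 8 (mod 29) since 11·8 = 88 ≡ 1, so λ ≡ 0.
  x = λ² - 18 - 0 = 0 - 18 ≡ 11; y = λ·(18 - 11) - 25 ≡ 4. → (11, 4)

(11, 4)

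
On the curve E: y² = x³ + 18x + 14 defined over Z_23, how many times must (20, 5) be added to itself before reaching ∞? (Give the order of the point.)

2P: tangent at (20, 5): λ = (3·20² + 18)/(2·5) ≡ 22/10. 10⁻¹ ≡ 7 (mod 23) since 10·7 = 70 ≡ 1, so λ ≡ 22·7 ≡ 16.
  x = λ² - 20 - 20 = 256 - 40 ≡ 9; y = λ·(20 - 9) - 5 ≡ 10. → (9, 10)
3P: (9, 10) + (20, 5). λ = (5 - 10)/(20 - 9) ≡ 18/11 mod 23. 11⁻¹ ≡ 21 (mod 23), so λ ≡ 10.
  x = λ² - 9 - 20 = 100 - 29 ≡ 2; y = λ·(9 - 2) - 10 ≡ 14. → (2, 14)
4P: (2, 14) + (20, 5). λ = (5 - 14)/(20 - 2) ≡ 14/18 mod 23. 18⁻¹ ≡ 9 (mod 23), so λ ≡ 11.
  x = λ² - 2 - 20 = 121 - 22 ≡ 7; y = λ·(2 - 7) - 14 ≡ 0. → (7, 0)
5P: (7, 0) + (20, 5). λ = (5 - 0)/(20 - 7) ≡ 5/13 mod 23. 13⁻¹ ≡ 16 (mod 23) since 13·16 = 208 ≡ 1, so λ ≡ 11.
  x = λ² - 7 - 20 = 121 - 27 ≡ 2; y = λ·(7 - 2) - 0 ≡ 9. → (2, 9)
6P: (2, 9) + (20, 5). λ = (5 - 9)/(20 - 2) ≡ 19/18 mod 23. 18⁻¹ ≡ 9 (mod 23) since 18·9 = 162 ≡ 1, so λ ≡ 10.
  x = λ² - 2 - 20 = 100 - 22 ≡ 9; y = λ·(2 - 9) - 9 ≡ 13. → (9, 13)
7P: (9, 13) + (20, 5). λ = (5 - 13)/(20 - 9) ≡ 15/11 mod 23. 11⁻¹ ≡ 21 (mod 23), so λ ≡ 16.
  x = λ² - 9 - 20 = 256 - 29 ≡ 20; y = λ·(9 - 20) - 13 ≡ 18. → (20, 18)
8P: (20, 18) + (20, 5): same x and y₁ ≡ -y₂, so the sum is ∞.
8P = ∞, so the order is 8.

8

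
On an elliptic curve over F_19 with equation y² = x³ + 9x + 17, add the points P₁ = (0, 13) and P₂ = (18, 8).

(0, 13) + (18, 8). λ = (8 - 13)/(18 - 0) ≡ 14/18 mod 19. 18⁻¹ ≡ 18 (mod 19), so λ ≡ 5.
  x = λ² - 0 - 18 = 25 - 18 ≡ 7; y = λ·(0 - 7) - 13 ≡ 9. → (7, 9)

(7, 9)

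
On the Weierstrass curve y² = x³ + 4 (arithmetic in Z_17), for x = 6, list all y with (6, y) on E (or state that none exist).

x³ + 0x + 4 = 220 ≡ 16 (mod 17).
Square roots of 16 mod 17: 4 and 13 (since 4² = 16 ≡ 16).

4, 13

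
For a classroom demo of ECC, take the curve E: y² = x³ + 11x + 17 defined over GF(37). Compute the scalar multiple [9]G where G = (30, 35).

Double-and-add on 9 = (1001)₂. Start with G = (30, 35) for the leading 1-bit.
double: tangent at (30, 35): λ = (3·30² + 11)/(2·35) ≡ 10/33. 33⁻¹ ≡ 9 (mod 37) since 33·9 = 297 ≡ 1, so λ ≡ 10·9 ≡ 16.
  x = λ² - 30 - 30 = 256 - 60 ≡ 11; y = λ·(30 - 11) - 35 ≡ 10. → (11, 10)
double: tangent at (11, 10): λ = (3·11² + 11)/(2·10) ≡ 4/20. 20⁻¹ ≡ 13 (mod 37), so λ ≡ 4·13 ≡ 15.
  x = λ² - 11 - 11 = 225 - 22 ≡ 18; y = λ·(11 - 18) - 10 ≡ 33. → (18, 33)
double: tangent at (18, 33): λ = (3·18² + 11)/(2·33) ≡ 21/29. 29⁻¹ ≡ 23 (mod 37), so λ ≡ 21·23 ≡ 2.
  x = λ² - 18 - 18 = 4 - 36 ≡ 5; y = λ·(18 - 5) - 33 ≡ 30. → (5, 30)
add G: (5, 30) + (30, 35). λ = (35 - 30)/(30 - 5) ≡ 5/25 mod 37. 25⁻¹ ≡ 3 (mod 37) since 25·3 = 75 ≡ 1, so λ ≡ 15.
  x = λ² - 5 - 30 = 225 - 35 ≡ 5; y = λ·(5 - 5) - 30 ≡ 7. → (5, 7)

(5, 7)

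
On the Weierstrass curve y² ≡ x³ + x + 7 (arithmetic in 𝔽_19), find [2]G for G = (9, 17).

(17, 15)

tangent at (9, 17): λ = (3·9² + 1)/(2·17) ≡ 16/15. 15⁻¹ ≡ 14 (mod 19) since 15·14 = 210 ≡ 1, so λ ≡ 16·14 ≡ 15.
  x = λ² - 9 - 9 = 225 - 18 ≡ 17; y = λ·(9 - 17) - 17 ≡ 15. → (17, 15)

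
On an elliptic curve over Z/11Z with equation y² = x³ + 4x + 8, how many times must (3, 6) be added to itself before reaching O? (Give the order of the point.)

2P: tangent at (3, 6): λ = (3·3² + 4)/(2·6) ≡ 9/1. 1⁻¹ ≡ 1 (mod 11), so λ ≡ 9·1 ≡ 9.
  x = λ² - 3 - 3 = 81 - 6 ≡ 9; y = λ·(3 - 9) - 6 ≡ 6. → (9, 6)
3P: (9, 6) + (3, 6). λ = (6 - 6)/(3 - 9) ≡ 0/5 mod 11. 5⁻¹ ≡ 9 (mod 11) since 5·9 = 45 ≡ 1, so λ ≡ 0.
  x = λ² - 9 - 3 = 0 - 12 ≡ 10; y = λ·(9 - 10) - 6 ≡ 5. → (10, 5)
4P: (10, 5) + (3, 6). λ = (6 - 5)/(3 - 10) ≡ 1/4 mod 11. 4⁻¹ ≡ 3 (mod 11), so λ ≡ 3.
  x = λ² - 10 - 3 = 9 - 13 ≡ 7; y = λ·(10 - 7) - 5 ≡ 4. → (7, 4)
5P: (7, 4) + (3, 6). λ = (6 - 4)/(3 - 7) ≡ 2/7 mod 11. 7⁻¹ ≡ 8 (mod 11), so λ ≡ 5.
  x = λ² - 7 - 3 = 25 - 10 ≡ 4; y = λ·(7 - 4) - 4 ≡ 0. → (4, 0)
6P: (4, 0) + (3, 6). λ = (6 - 0)/(3 - 4) ≡ 6/10 mod 11. 10⁻¹ ≡ 10 (mod 11) since 10·10 = 100 ≡ 1, so λ ≡ 5.
  x = λ² - 4 - 3 = 25 - 7 ≡ 7; y = λ·(4 - 7) - 0 ≡ 7. → (7, 7)
7P: (7, 7) + (3, 6). λ = (6 - 7)/(3 - 7) ≡ 10/7 mod 11. 7⁻¹ ≡ 8 (mod 11), so λ ≡ 3.
  x = λ² - 7 - 3 = 9 - 10 ≡ 10; y = λ·(7 - 10) - 7 ≡ 6. → (10, 6)
8P: (10, 6) + (3, 6). λ = (6 - 6)/(3 - 10) ≡ 0/4 mod 11. 4⁻¹ ≡ 3 (mod 11), so λ ≡ 0.
  x = λ² - 10 - 3 = 0 - 13 ≡ 9; y = λ·(10 - 9) - 6 ≡ 5. → (9, 5)
9P: (9, 5) + (3, 6). λ = (6 - 5)/(3 - 9) ≡ 1/5 mod 11. 5⁻¹ ≡ 9 (mod 11), so λ ≡ 9.
  x = λ² - 9 - 3 = 81 - 12 ≡ 3; y = λ·(9 - 3) - 5 ≡ 5. → (3, 5)
10P: (3, 5) + (3, 6): same x and y₁ ≡ -y₂, so the sum is O.
10P = O, so the order is 10.

10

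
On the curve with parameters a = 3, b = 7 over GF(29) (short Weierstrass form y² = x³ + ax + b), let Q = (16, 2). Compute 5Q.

Double-and-add on 5 = (101)₂. Start with Q = (16, 2) for the leading 1-bit.
double: tangent at (16, 2): λ = (3·16² + 3)/(2·2) ≡ 17/4. 4⁻¹ ≡ 22 (mod 29) since 4·22 = 88 ≡ 1, so λ ≡ 17·22 ≡ 26.
  x = λ² - 16 - 16 = 676 - 32 ≡ 6; y = λ·(16 - 6) - 2 ≡ 26. → (6, 26)
double: tangent at (6, 26): λ = (3·6² + 3)/(2·26) ≡ 24/23. 23⁻¹ ≡ 24 (mod 29), so λ ≡ 24·24 ≡ 25.
  x = λ² - 6 - 6 = 625 - 12 ≡ 4; y = λ·(6 - 4) - 26 ≡ 24. → (4, 24)
add Q: (4, 24) + (16, 2). λ = (2 - 24)/(16 - 4) ≡ 7/12 mod 29. 12⁻¹ ≡ 17 (mod 29), so λ ≡ 3.
  x = λ² - 4 - 16 = 9 - 20 ≡ 18; y = λ·(4 - 18) - 24 ≡ 21. → (18, 21)

(18, 21)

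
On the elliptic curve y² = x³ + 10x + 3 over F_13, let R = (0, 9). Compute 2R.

tangent at (0, 9): λ = (3·0² + 10)/(2·9) ≡ 10/5. 5⁻¹ ≡ 8 (mod 13) since 5·8 = 40 ≡ 1, so λ ≡ 10·8 ≡ 2.
  x = λ² - 0 - 0 = 4 - 0 ≡ 4; y = λ·(0 - 4) - 9 ≡ 9. → (4, 9)

(4, 9)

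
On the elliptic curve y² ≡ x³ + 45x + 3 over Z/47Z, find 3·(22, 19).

Write P = (22, 19).
Repeated addition: build up to 3P.
2P: tangent at (22, 19): λ = (3·22² + 45)/(2·19) ≡ 40/38. 38⁻¹ ≡ 26 (mod 47), so λ ≡ 40·26 ≡ 6.
  x = λ² - 22 - 22 = 36 - 44 ≡ 39; y = λ·(22 - 39) - 19 ≡ 20. → (39, 20)
3P: (39, 20) + (22, 19). λ = (19 - 20)/(22 - 39) ≡ 46/30 mod 47. 30⁻¹ ≡ 11 (mod 47), so λ ≡ 36.
  x = λ² - 39 - 22 = 1296 - 61 ≡ 13; y = λ·(39 - 13) - 20 ≡ 23. → (13, 23)

(13, 23)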